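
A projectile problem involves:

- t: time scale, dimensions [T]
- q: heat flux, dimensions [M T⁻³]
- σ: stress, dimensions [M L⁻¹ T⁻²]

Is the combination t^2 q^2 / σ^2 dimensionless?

Sum the exponent of each base dimension across the product:
  M: 2·[t]_M + 2·[q]_M − 2·[σ]_M = 2·(0) + 2·(1) − 2·(1) = 0
  L: 2·[t]_L + 2·[q]_L − 2·[σ]_L = 2·(0) + 2·(0) − 2·(-1) = 2
  T: 2·[t]_T + 2·[q]_T − 2·[σ]_T = 2·(1) + 2·(-3) − 2·(-2) = 0
Net dimensions [L²] ≠ [1] — not dimensionless.

no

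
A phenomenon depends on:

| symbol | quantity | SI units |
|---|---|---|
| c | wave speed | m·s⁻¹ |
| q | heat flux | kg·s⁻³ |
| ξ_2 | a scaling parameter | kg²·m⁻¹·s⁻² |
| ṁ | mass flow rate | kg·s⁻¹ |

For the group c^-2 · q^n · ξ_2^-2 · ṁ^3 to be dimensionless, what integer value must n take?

Balance the M exponent: (1)·n from q, plus −2·(0) − 2·(2) + 3·(1) = -1 from the rest, must sum to zero.
n − 1 = 0, so n = 1.

1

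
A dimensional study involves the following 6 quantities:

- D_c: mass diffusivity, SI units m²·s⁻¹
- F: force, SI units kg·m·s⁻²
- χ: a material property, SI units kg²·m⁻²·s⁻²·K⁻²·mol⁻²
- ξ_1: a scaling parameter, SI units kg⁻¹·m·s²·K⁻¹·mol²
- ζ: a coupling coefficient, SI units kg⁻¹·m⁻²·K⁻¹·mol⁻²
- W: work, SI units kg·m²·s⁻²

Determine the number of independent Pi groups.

1

There are 6 variables and 5 base dimensions (M, L, T, Θ, N).
The dimension matrix has rank 5.
Independent dimensionless groups: 6 − 5 = 1.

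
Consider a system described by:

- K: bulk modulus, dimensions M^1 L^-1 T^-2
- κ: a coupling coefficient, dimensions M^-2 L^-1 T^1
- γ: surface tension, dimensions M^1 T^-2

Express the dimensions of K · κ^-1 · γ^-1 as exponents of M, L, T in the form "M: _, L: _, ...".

Collect each base-dimension exponent across the product:
  M: (1) − (-2) − (1) = 2
  L: (-1) − (-1) − (0) = 0
  T: (-2) − (1) − (-2) = -1
So the dimensions are [M² T⁻¹].

M: 2, L: 0, T: -1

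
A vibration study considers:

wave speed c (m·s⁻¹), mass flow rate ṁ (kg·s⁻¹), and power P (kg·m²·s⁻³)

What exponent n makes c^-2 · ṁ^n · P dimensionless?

Balance the M exponent: (1)·n from ṁ, plus −2·(0) + (1) = 1 from the rest, must sum to zero.
n + 1 = 0, so n = -1.

-1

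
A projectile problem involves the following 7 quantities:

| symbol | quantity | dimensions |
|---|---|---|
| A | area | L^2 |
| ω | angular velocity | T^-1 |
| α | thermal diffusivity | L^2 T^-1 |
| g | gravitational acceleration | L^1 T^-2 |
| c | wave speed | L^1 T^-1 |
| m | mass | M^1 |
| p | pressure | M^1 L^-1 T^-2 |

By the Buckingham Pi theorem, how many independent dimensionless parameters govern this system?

There are 7 variables and 3 base dimensions (M, L, T).
The dimension matrix has rank 3.
Independent dimensionless groups: 7 − 3 = 4.

4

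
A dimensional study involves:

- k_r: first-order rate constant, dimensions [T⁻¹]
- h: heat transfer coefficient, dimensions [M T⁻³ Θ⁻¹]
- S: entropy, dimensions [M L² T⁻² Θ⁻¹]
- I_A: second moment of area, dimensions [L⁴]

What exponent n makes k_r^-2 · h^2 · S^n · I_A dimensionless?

-2

Balance the M exponent: (1)·n from S, plus −2·(0) + 2·(1) + (0) = 2 from the rest, must sum to zero.
n + 2 = 0, so n = -2.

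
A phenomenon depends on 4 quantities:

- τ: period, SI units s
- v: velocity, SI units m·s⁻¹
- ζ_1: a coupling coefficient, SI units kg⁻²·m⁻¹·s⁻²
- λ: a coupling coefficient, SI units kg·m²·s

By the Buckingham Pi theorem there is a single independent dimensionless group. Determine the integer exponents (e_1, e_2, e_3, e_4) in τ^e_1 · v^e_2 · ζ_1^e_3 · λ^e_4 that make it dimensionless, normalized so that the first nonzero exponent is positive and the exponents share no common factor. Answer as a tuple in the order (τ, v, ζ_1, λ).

(3, 3, -1, -2)

M: e_1·(0) + e_2·(0) + e_3·(-2) + e_4·(1) = 0
L: e_1·(0) + e_2·(1) + e_3·(-1) + e_4·(2) = 0
T: e_1·(1) + e_2·(-1) + e_3·(-2) + e_4·(1) = 0
Solving this homogeneous linear system for the smallest-integer solution (first nonzero entry positive) gives (3, 3, -1, -2).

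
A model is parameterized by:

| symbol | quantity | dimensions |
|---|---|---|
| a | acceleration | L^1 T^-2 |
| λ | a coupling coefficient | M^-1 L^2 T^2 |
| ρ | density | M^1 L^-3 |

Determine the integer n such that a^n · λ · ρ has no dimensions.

Balance the L exponent: (1)·n from a, plus (2) + (-3) = -1 from the rest, must sum to zero.
n − 1 = 0, so n = 1.

1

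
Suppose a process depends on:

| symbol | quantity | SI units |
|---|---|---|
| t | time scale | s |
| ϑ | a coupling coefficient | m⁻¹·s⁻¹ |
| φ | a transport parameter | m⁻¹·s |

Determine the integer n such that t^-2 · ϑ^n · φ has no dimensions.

-1

Balance the L exponent: (-1)·n from ϑ, plus −2·(0) + (-1) = -1 from the rest, must sum to zero.
−n − 1 = 0, so n = -1.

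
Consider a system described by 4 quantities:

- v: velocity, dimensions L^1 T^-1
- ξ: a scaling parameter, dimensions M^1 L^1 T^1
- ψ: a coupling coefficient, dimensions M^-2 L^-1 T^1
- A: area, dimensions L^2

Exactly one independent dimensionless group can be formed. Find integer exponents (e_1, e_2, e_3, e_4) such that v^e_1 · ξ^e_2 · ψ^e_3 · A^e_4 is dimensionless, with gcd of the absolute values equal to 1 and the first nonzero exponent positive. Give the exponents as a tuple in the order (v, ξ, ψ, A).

(3, 2, 1, -2)

M: e_1·(0) + e_2·(1) + e_3·(-2) + e_4·(0) = 0
L: e_1·(1) + e_2·(1) + e_3·(-1) + e_4·(2) = 0
T: e_1·(-1) + e_2·(1) + e_3·(1) + e_4·(0) = 0
Solving this homogeneous linear system for the smallest-integer solution (first nonzero entry positive) gives (3, 2, 1, -2).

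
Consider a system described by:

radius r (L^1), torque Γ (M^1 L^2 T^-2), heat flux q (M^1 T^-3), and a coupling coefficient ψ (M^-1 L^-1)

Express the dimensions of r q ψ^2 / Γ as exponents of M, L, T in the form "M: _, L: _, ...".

M: -2, L: -3, T: -1

Collect each base-dimension exponent across the product:
  M: (0) − (1) + (1) + 2·(-1) = -2
  L: (1) − (2) + (0) + 2·(-1) = -3
  T: (0) − (-2) + (-3) + 2·(0) = -1
So the dimensions are [M⁻² L⁻³ T⁻¹].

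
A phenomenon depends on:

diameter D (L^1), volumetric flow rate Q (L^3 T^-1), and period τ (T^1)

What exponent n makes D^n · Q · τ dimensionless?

Balance the L exponent: (1)·n from D, plus (3) + (0) = 3 from the rest, must sum to zero.
n + 3 = 0, so n = -3.

-3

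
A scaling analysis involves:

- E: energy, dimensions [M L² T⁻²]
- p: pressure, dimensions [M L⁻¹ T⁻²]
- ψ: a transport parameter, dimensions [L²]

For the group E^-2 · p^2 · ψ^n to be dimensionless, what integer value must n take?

3

Balance the L exponent: (2)·n from ψ, plus −2·(2) + 2·(-1) = -6 from the rest, must sum to zero.
2n − 6 = 0, so n = 3.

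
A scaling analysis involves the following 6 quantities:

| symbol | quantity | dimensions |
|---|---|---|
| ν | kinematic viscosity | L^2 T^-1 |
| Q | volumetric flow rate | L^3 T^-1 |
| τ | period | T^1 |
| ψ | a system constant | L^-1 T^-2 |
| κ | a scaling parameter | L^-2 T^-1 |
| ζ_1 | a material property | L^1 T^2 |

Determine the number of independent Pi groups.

There are 6 variables and 2 base dimensions (L, T).
The dimension matrix has rank 2.
Independent dimensionless groups: 6 − 2 = 4.

4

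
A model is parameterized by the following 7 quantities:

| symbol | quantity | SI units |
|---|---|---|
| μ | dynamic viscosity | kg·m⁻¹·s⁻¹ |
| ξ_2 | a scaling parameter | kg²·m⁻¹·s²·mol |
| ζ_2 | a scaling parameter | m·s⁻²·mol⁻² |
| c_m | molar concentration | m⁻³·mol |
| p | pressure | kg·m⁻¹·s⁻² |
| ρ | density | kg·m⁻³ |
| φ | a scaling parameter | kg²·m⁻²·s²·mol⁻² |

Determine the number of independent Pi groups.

3

There are 7 variables and 4 base dimensions (M, L, T, N).
The dimension matrix has rank 4.
Independent dimensionless groups: 7 − 4 = 3.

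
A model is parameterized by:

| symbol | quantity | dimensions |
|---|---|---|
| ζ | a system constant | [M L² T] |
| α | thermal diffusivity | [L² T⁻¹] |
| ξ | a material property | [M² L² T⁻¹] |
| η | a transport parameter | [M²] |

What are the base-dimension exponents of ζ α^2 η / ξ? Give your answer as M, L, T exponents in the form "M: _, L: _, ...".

M: 1, L: 4, T: 0

Collect each base-dimension exponent across the product:
  M: (1) + 2·(0) − (2) + (2) = 1
  L: (2) + 2·(2) − (2) + (0) = 4
  T: (1) + 2·(-1) − (-1) + (0) = 0
So the dimensions are [M L⁴].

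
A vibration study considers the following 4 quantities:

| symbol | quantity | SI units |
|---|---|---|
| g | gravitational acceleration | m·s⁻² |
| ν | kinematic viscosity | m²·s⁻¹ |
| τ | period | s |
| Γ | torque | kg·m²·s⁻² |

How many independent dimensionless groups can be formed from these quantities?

There are 4 variables and 3 base dimensions (M, L, T).
The dimension matrix has rank 3.
Independent dimensionless groups: 4 − 3 = 1.

1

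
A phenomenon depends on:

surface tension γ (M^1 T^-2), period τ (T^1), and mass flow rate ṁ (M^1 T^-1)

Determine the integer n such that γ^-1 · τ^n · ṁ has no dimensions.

Balance the T exponent: (1)·n from τ, plus −(-2) + (-1) = 1 from the rest, must sum to zero.
n + 1 = 0, so n = -1.

-1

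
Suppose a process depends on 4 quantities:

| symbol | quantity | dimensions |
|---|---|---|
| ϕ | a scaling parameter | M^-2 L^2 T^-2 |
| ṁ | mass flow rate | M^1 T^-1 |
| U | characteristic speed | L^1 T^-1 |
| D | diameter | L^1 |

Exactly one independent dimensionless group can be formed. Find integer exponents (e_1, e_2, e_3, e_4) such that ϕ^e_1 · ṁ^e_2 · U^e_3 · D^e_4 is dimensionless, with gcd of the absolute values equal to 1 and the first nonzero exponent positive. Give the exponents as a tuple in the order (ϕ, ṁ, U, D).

(1, 2, -4, 2)

M: e_1·(-2) + e_2·(1) + e_3·(0) + e_4·(0) = 0
L: e_1·(2) + e_2·(0) + e_3·(1) + e_4·(1) = 0
T: e_1·(-2) + e_2·(-1) + e_3·(-1) + e_4·(0) = 0
Solving this homogeneous linear system for the smallest-integer solution (first nonzero entry positive) gives (1, 2, -4, 2).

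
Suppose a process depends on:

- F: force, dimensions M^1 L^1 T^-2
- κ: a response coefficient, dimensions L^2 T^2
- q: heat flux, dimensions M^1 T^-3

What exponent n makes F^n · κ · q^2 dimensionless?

Balance the M exponent: (1)·n from F, plus (0) + 2·(1) = 2 from the rest, must sum to zero.
n + 2 = 0, so n = -2.

-2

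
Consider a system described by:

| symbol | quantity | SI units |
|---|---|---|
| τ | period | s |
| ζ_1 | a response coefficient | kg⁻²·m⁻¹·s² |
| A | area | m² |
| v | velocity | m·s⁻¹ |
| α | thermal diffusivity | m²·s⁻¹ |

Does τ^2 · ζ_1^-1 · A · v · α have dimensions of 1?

Sum the exponent of each base dimension across the product:
  M: 2·[τ]_M − [ζ_1]_M + [A]_M + [v]_M + [α]_M = 2·(0) − (-2) + (0) + (0) + (0) = 2
  L: 2·[τ]_L − [ζ_1]_L + [A]_L + [v]_L + [α]_L = 2·(0) − (-1) + (2) + (1) + (2) = 6
  T: 2·[τ]_T − [ζ_1]_T + [A]_T + [v]_T + [α]_T = 2·(1) − (2) + (0) + (-1) + (-1) = -2
Net dimensions [M² L⁶ T⁻²] ≠ [1] — not dimensionless.

no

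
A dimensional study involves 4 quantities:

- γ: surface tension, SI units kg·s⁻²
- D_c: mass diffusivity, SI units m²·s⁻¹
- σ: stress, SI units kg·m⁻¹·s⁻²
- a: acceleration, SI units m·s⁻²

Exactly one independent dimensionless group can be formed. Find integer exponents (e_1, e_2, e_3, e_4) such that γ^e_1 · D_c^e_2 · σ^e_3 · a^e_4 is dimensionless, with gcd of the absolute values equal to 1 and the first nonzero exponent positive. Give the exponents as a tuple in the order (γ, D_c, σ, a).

M: e_1·(1) + e_2·(0) + e_3·(1) + e_4·(0) = 0
L: e_1·(0) + e_2·(2) + e_3·(-1) + e_4·(1) = 0
T: e_1·(-2) + e_2·(-1) + e_3·(-2) + e_4·(-2) = 0
Solving this homogeneous linear system for the smallest-integer solution (first nonzero entry positive) gives (3, -2, -3, 1).

(3, -2, -3, 1)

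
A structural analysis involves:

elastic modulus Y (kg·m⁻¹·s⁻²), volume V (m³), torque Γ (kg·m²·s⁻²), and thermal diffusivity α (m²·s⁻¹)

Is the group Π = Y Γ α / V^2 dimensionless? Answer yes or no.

no

Sum the exponent of each base dimension across the product:
  M: [Y]_M − 2·[V]_M + [Γ]_M + [α]_M = (1) − 2·(0) + (1) + (0) = 2
  L: [Y]_L − 2·[V]_L + [Γ]_L + [α]_L = (-1) − 2·(3) + (2) + (2) = -3
  T: [Y]_T − 2·[V]_T + [Γ]_T + [α]_T = (-2) − 2·(0) + (-2) + (-1) = -5
Net dimensions [M² L⁻³ T⁻⁵] ≠ [1] — not dimensionless.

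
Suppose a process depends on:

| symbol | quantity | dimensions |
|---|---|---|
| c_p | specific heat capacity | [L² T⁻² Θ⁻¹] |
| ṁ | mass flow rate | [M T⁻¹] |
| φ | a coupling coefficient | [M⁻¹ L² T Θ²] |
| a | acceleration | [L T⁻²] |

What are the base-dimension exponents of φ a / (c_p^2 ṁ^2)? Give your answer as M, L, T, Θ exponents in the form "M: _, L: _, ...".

M: -3, L: -1, T: 5, Θ: 4

Collect each base-dimension exponent across the product:
  M: −2·(0) − 2·(1) + (-1) + (0) = -3
  L: −2·(2) − 2·(0) + (2) + (1) = -1
  T: −2·(-2) − 2·(-1) + (1) + (-2) = 5
  Θ: −2·(-1) − 2·(0) + (2) + (0) = 4
So the dimensions are [M⁻³ L⁻¹ T⁵ Θ⁴].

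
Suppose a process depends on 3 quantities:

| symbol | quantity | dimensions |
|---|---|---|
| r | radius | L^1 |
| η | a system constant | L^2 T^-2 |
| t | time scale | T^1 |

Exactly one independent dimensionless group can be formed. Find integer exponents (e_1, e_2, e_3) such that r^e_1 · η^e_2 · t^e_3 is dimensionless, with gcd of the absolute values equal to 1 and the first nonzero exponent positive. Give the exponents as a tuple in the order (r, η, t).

L: e_1·(1) + e_2·(2) + e_3·(0) = 0
T: e_1·(0) + e_2·(-2) + e_3·(1) = 0
Solving this homogeneous linear system for the smallest-integer solution (first nonzero entry positive) gives (2, -1, -2).

(2, -1, -2)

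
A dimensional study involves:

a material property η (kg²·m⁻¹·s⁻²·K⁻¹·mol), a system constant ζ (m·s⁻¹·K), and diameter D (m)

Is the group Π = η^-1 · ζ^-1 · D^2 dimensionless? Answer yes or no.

no

Sum the exponent of each base dimension across the product:
  M: −[η]_M − [ζ]_M + 2·[D]_M = −(2) − (0) + 2·(0) = -2
  L: −[η]_L − [ζ]_L + 2·[D]_L = −(-1) − (1) + 2·(1) = 2
  T: −[η]_T − [ζ]_T + 2·[D]_T = −(-2) − (-1) + 2·(0) = 3
  Θ: −[η]_Θ − [ζ]_Θ + 2·[D]_Θ = −(-1) − (1) + 2·(0) = 0
  N: −[η]_N − [ζ]_N + 2·[D]_N = −(1) − (0) + 2·(0) = -1
Net dimensions [M⁻² L² T³ N⁻¹] ≠ [1] — not dimensionless.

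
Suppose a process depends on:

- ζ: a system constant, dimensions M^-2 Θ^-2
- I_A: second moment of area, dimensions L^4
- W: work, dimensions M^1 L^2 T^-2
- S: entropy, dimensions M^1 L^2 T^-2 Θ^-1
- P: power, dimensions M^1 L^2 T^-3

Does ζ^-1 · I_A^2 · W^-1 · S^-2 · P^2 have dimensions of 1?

Sum the exponent of each base dimension across the product:
  M: −[ζ]_M + 2·[I_A]_M − [W]_M − 2·[S]_M + 2·[P]_M = −(-2) + 2·(0) − (1) − 2·(1) + 2·(1) = 1
  L: −[ζ]_L + 2·[I_A]_L − [W]_L − 2·[S]_L + 2·[P]_L = −(0) + 2·(4) − (2) − 2·(2) + 2·(2) = 6
  T: −[ζ]_T + 2·[I_A]_T − [W]_T − 2·[S]_T + 2·[P]_T = −(0) + 2·(0) − (-2) − 2·(-2) + 2·(-3) = 0
  Θ: −[ζ]_Θ + 2·[I_A]_Θ − [W]_Θ − 2·[S]_Θ + 2·[P]_Θ = −(-2) + 2·(0) − (0) − 2·(-1) + 2·(0) = 4
Net dimensions [M L⁶ Θ⁴] ≠ [1] — not dimensionless.

no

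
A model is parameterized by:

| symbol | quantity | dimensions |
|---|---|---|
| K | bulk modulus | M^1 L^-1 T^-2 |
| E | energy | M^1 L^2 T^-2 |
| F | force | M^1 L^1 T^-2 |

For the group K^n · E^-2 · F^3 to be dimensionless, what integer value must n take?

-1

Balance the M exponent: (1)·n from K, plus −2·(1) + 3·(1) = 1 from the rest, must sum to zero.
n + 1 = 0, so n = -1.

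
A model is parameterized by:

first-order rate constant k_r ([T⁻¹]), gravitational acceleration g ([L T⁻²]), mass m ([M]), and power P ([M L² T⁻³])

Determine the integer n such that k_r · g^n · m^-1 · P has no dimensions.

Balance the L exponent: (1)·n from g, plus (0) − (0) + (2) = 2 from the rest, must sum to zero.
n + 2 = 0, so n = -2.

-2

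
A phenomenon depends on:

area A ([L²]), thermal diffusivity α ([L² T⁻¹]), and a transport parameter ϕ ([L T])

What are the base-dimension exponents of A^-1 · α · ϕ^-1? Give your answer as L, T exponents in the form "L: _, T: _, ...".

L: -1, T: -2

Collect each base-dimension exponent across the product:
  L: −(2) + (2) − (1) = -1
  T: −(0) + (-1) − (1) = -2
So the dimensions are [L⁻¹ T⁻²].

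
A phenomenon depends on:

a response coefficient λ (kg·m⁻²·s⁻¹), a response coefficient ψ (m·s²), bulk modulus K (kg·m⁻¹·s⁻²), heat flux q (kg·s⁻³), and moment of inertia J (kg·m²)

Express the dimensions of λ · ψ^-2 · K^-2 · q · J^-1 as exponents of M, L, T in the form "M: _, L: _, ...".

Collect each base-dimension exponent across the product:
  M: (1) − 2·(0) − 2·(1) + (1) − (1) = -1
  L: (-2) − 2·(1) − 2·(-1) + (0) − (2) = -4
  T: (-1) − 2·(2) − 2·(-2) + (-3) − (0) = -4
So the dimensions are [M⁻¹ L⁻⁴ T⁻⁴].

M: -1, L: -4, T: -4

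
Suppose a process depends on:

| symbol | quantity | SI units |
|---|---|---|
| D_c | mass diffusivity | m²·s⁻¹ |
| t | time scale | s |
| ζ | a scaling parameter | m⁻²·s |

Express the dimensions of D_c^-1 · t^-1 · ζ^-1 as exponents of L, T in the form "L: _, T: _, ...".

Collect each base-dimension exponent across the product:
  L: −(2) − (0) − (-2) = 0
  T: −(-1) − (1) − (1) = -1
So the dimensions are [T⁻¹].

L: 0, T: -1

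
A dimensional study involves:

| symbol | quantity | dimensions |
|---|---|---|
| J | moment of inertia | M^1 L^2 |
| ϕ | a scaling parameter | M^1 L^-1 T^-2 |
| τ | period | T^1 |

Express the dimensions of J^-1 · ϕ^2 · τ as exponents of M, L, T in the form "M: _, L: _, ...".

Collect each base-dimension exponent across the product:
  M: −(1) + 2·(1) + (0) = 1
  L: −(2) + 2·(-1) + (0) = -4
  T: −(0) + 2·(-2) + (1) = -3
So the dimensions are [M L⁻⁴ T⁻³].

M: 1, L: -4, T: -3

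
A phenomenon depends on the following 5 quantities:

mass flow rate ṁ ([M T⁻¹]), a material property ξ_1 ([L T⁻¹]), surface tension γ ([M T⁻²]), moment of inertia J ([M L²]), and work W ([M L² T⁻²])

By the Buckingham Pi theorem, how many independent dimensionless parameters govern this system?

There are 5 variables and 3 base dimensions (M, L, T).
The dimension matrix has rank 3.
Independent dimensionless groups: 5 − 3 = 2.

2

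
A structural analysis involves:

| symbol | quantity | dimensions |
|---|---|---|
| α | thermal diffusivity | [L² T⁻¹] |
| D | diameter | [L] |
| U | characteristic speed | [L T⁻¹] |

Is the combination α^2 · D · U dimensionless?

no

Sum the exponent of each base dimension across the product:
  L: 2·[α]_L + [D]_L + [U]_L = 2·(2) + (1) + (1) = 6
  T: 2·[α]_T + [D]_T + [U]_T = 2·(-1) + (0) + (-1) = -3
Net dimensions [L⁶ T⁻³] ≠ [1] — not dimensionless.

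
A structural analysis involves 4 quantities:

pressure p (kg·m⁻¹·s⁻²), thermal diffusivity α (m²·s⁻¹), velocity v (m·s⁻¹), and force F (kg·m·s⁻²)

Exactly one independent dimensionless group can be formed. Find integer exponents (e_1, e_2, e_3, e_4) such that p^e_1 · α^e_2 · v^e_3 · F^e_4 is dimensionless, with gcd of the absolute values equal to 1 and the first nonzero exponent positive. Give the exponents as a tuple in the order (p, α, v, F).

(1, 2, -2, -1)

M: e_1·(1) + e_2·(0) + e_3·(0) + e_4·(1) = 0
L: e_1·(-1) + e_2·(2) + e_3·(1) + e_4·(1) = 0
T: e_1·(-2) + e_2·(-1) + e_3·(-1) + e_4·(-2) = 0
Solving this homogeneous linear system for the smallest-integer solution (first nonzero entry positive) gives (1, 2, -2, -1).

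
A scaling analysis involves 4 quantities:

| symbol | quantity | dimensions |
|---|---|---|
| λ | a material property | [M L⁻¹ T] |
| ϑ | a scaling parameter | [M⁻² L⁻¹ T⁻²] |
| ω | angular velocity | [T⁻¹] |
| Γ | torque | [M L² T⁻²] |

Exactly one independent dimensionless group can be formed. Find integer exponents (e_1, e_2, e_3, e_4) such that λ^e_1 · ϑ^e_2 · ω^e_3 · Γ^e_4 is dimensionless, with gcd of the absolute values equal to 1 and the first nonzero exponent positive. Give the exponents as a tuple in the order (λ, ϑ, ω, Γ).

(1, 1, -3, 1)

M: e_1·(1) + e_2·(-2) + e_3·(0) + e_4·(1) = 0
L: e_1·(-1) + e_2·(-1) + e_3·(0) + e_4·(2) = 0
T: e_1·(1) + e_2·(-2) + e_3·(-1) + e_4·(-2) = 0
Solving this homogeneous linear system for the smallest-integer solution (first nonzero entry positive) gives (1, 1, -3, 1).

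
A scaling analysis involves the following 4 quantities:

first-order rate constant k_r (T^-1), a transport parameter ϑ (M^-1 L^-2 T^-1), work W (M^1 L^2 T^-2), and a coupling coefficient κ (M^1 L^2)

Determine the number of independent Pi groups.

There are 4 variables and 3 base dimensions (M, L, T).
The dimension matrix has rank 2 (less than 3: the dimension vectors are linearly dependent).
Independent dimensionless groups: 4 − 2 = 2.

2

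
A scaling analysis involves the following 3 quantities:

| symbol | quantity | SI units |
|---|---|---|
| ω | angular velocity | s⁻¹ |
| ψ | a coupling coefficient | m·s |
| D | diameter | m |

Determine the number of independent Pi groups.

1

There are 3 variables and 2 base dimensions (L, T).
The dimension matrix has rank 2.
Independent dimensionless groups: 3 − 2 = 1.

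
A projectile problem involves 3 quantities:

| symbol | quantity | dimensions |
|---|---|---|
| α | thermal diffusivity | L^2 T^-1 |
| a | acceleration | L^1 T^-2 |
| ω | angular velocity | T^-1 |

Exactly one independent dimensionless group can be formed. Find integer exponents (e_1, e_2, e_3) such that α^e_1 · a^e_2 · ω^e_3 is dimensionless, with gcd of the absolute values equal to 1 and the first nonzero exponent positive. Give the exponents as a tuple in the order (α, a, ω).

L: e_1·(2) + e_2·(1) + e_3·(0) = 0
T: e_1·(-1) + e_2·(-2) + e_3·(-1) = 0
Solving this homogeneous linear system for the smallest-integer solution (first nonzero entry positive) gives (1, -2, 3).

(1, -2, 3)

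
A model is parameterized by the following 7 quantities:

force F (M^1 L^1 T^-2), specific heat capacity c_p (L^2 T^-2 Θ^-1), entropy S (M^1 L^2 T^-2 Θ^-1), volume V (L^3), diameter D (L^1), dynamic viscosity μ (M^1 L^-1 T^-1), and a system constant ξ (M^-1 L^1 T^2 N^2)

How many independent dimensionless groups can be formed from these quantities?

2

There are 7 variables and 5 base dimensions (M, L, T, Θ, N).
The dimension matrix has rank 5.
Independent dimensionless groups: 7 − 5 = 2.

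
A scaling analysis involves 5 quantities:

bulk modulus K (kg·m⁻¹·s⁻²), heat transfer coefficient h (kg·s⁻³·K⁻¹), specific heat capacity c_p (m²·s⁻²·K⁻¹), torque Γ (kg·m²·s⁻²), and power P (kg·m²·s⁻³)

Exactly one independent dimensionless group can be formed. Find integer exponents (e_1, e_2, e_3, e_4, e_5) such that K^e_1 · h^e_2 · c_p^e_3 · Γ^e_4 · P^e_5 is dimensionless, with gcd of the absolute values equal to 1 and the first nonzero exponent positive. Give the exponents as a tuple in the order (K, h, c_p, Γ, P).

(4, -3, 3, 2, -3)

M: e_1·(1) + e_2·(1) + e_3·(0) + e_4·(1) + e_5·(1) = 0
L: e_1·(-1) + e_2·(0) + e_3·(2) + e_4·(2) + e_5·(2) = 0
T: e_1·(-2) + e_2·(-3) + e_3·(-2) + e_4·(-2) + e_5·(-3) = 0
Θ: e_1·(0) + e_2·(-1) + e_3·(-1) + e_4·(0) + e_5·(0) = 0
Solving this homogeneous linear system for the smallest-integer solution (first nonzero entry positive) gives (4, -3, 3, 2, -3).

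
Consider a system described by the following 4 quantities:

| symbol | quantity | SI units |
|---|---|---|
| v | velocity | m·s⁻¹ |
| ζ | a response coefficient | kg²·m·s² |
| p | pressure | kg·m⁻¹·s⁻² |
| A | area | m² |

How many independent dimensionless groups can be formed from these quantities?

1

There are 4 variables and 3 base dimensions (M, L, T).
The dimension matrix has rank 3.
Independent dimensionless groups: 4 − 3 = 1.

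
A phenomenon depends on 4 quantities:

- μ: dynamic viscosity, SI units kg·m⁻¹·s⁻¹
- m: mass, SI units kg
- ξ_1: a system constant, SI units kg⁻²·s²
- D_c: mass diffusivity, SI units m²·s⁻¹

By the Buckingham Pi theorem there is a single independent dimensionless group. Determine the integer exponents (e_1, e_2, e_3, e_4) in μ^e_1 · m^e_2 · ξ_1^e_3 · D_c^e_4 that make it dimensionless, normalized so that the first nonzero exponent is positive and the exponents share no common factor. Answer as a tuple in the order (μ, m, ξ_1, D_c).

M: e_1·(1) + e_2·(1) + e_3·(-2) + e_4·(0) = 0
L: e_1·(-1) + e_2·(0) + e_3·(0) + e_4·(2) = 0
T: e_1·(-1) + e_2·(0) + e_3·(2) + e_4·(-1) = 0
Solving this homogeneous linear system for the smallest-integer solution (first nonzero entry positive) gives (4, 2, 3, 2).

(4, 2, 3, 2)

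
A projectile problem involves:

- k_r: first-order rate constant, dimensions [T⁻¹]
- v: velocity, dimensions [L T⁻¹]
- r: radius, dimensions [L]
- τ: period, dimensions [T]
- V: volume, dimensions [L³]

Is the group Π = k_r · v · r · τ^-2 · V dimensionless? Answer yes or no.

Sum the exponent of each base dimension across the product:
  L: [k_r]_L + [v]_L + [r]_L − 2·[τ]_L + [V]_L = (0) + (1) + (1) − 2·(0) + (3) = 5
  T: [k_r]_T + [v]_T + [r]_T − 2·[τ]_T + [V]_T = (-1) + (-1) + (0) − 2·(1) + (0) = -4
Net dimensions [L⁵ T⁻⁴] ≠ [1] — not dimensionless.

no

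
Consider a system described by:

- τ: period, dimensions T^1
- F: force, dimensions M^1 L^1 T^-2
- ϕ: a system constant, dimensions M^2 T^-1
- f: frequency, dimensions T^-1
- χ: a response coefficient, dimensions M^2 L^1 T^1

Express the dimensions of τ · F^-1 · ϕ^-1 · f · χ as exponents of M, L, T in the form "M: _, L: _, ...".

M: -1, L: 0, T: 4

Collect each base-dimension exponent across the product:
  M: (0) − (1) − (2) + (0) + (2) = -1
  L: (0) − (1) − (0) + (0) + (1) = 0
  T: (1) − (-2) − (-1) + (-1) + (1) = 4
So the dimensions are [M⁻¹ T⁴].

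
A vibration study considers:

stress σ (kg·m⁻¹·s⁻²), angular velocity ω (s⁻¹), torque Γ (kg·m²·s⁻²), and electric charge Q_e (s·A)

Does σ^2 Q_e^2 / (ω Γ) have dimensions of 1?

no

Sum the exponent of each base dimension across the product:
  M: 2·[σ]_M − [ω]_M − [Γ]_M + 2·[Q_e]_M = 2·(1) − (0) − (1) + 2·(0) = 1
  L: 2·[σ]_L − [ω]_L − [Γ]_L + 2·[Q_e]_L = 2·(-1) − (0) − (2) + 2·(0) = -4
  T: 2·[σ]_T − [ω]_T − [Γ]_T + 2·[Q_e]_T = 2·(-2) − (-1) − (-2) + 2·(1) = 1
  I: 2·[σ]_I − [ω]_I − [Γ]_I + 2·[Q_e]_I = 2·(0) − (0) − (0) + 2·(1) = 2
Net dimensions [M L⁻⁴ T I²] ≠ [1] — not dimensionless.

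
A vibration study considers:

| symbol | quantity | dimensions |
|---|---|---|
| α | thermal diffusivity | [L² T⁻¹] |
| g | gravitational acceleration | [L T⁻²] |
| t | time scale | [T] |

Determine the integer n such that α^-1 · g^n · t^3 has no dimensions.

2

Balance the L exponent: (1)·n from g, plus −(2) + 3·(0) = -2 from the rest, must sum to zero.
n − 2 = 0, so n = 2.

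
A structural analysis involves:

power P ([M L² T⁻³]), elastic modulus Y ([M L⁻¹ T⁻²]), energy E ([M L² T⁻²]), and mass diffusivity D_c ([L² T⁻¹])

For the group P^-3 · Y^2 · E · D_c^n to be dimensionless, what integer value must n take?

Balance the L exponent: (2)·n from D_c, plus −3·(2) + 2·(-1) + (2) = -6 from the rest, must sum to zero.
2n − 6 = 0, so n = 3.

3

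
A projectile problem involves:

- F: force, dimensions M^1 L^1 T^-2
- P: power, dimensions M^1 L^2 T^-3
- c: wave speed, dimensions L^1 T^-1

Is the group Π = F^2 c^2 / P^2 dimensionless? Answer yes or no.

Sum the exponent of each base dimension across the product:
  M: 2·[F]_M − 2·[P]_M + 2·[c]_M = 2·(1) − 2·(1) + 2·(0) = 0
  L: 2·[F]_L − 2·[P]_L + 2·[c]_L = 2·(1) − 2·(2) + 2·(1) = 0
  T: 2·[F]_T − 2·[P]_T + 2·[c]_T = 2·(-2) − 2·(-3) + 2·(-1) = 0
All base exponents vanish — dimensionless.

yes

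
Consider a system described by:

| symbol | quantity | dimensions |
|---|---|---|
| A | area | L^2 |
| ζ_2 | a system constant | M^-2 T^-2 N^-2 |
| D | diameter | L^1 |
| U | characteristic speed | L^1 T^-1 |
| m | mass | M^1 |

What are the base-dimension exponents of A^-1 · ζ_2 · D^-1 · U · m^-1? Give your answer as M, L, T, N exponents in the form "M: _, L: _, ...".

M: -3, L: -2, T: -3, N: -2

Collect each base-dimension exponent across the product:
  M: −(0) + (-2) − (0) + (0) − (1) = -3
  L: −(2) + (0) − (1) + (1) − (0) = -2
  T: −(0) + (-2) − (0) + (-1) − (0) = -3
  N: −(0) + (-2) − (0) + (0) − (0) = -2
So the dimensions are [M⁻³ L⁻² T⁻³ N⁻²].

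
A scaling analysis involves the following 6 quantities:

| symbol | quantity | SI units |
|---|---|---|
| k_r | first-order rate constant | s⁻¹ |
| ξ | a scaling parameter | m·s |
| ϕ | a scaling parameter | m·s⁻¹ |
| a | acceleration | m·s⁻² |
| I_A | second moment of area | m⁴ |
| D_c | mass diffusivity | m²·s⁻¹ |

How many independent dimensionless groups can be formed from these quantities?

4

There are 6 variables and 2 base dimensions (L, T).
The dimension matrix has rank 2.
Independent dimensionless groups: 6 − 2 = 4.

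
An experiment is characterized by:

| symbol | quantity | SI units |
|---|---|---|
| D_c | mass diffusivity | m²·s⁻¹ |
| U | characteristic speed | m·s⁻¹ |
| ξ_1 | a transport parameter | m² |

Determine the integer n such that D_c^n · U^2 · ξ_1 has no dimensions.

-2

Balance the L exponent: (2)·n from D_c, plus 2·(1) + (2) = 4 from the rest, must sum to zero.
2n + 4 = 0, so n = -2.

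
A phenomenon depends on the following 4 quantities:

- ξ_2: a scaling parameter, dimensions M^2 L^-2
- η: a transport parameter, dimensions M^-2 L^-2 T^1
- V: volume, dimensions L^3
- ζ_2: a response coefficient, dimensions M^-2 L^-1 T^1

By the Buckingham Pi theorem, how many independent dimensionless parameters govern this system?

1

There are 4 variables and 3 base dimensions (M, L, T).
The dimension matrix has rank 3.
Independent dimensionless groups: 4 − 3 = 1.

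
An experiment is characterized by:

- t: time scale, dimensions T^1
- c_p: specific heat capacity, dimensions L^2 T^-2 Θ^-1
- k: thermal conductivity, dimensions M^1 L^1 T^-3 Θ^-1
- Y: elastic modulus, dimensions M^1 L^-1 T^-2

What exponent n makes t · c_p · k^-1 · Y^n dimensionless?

Balance the M exponent: (1)·n from Y, plus (0) + (0) − (1) = -1 from the rest, must sum to zero.
n − 1 = 0, so n = 1.

1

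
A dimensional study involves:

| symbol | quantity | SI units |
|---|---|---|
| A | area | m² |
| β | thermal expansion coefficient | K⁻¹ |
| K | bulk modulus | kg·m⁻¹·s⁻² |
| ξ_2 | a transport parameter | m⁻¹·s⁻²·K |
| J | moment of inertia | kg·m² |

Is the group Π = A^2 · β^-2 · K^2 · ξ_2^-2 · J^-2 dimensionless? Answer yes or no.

Sum the exponent of each base dimension across the product:
  M: 2·[A]_M − 2·[β]_M + 2·[K]_M − 2·[ξ_2]_M − 2·[J]_M = 2·(0) − 2·(0) + 2·(1) − 2·(0) − 2·(1) = 0
  L: 2·[A]_L − 2·[β]_L + 2·[K]_L − 2·[ξ_2]_L − 2·[J]_L = 2·(2) − 2·(0) + 2·(-1) − 2·(-1) − 2·(2) = 0
  T: 2·[A]_T − 2·[β]_T + 2·[K]_T − 2·[ξ_2]_T − 2·[J]_T = 2·(0) − 2·(0) + 2·(-2) − 2·(-2) − 2·(0) = 0
  Θ: 2·[A]_Θ − 2·[β]_Θ + 2·[K]_Θ − 2·[ξ_2]_Θ − 2·[J]_Θ = 2·(0) − 2·(-1) + 2·(0) − 2·(1) − 2·(0) = 0
All base exponents vanish — dimensionless.

yes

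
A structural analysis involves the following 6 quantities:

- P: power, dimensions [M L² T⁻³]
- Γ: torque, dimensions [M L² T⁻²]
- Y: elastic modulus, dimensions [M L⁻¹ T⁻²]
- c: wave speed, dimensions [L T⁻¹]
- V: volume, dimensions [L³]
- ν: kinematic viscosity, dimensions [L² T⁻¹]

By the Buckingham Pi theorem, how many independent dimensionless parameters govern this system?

There are 6 variables and 3 base dimensions (M, L, T).
The dimension matrix has rank 3.
Independent dimensionless groups: 6 − 3 = 3.

3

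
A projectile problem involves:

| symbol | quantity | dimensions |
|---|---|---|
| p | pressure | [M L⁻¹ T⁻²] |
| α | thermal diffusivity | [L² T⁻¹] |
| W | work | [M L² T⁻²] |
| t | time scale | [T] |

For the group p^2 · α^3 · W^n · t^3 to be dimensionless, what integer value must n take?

-2

Balance the M exponent: (1)·n from W, plus 2·(1) + 3·(0) + 3·(0) = 2 from the rest, must sum to zero.
n + 2 = 0, so n = -2.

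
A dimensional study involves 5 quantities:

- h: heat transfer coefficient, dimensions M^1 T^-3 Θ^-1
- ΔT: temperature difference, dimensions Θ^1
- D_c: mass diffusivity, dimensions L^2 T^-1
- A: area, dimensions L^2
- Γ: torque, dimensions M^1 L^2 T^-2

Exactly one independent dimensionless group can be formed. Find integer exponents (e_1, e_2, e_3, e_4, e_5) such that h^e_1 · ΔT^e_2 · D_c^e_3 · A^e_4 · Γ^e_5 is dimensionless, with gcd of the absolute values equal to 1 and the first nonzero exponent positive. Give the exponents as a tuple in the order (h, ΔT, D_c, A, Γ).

M: e_1·(1) + e_2·(0) + e_3·(0) + e_4·(0) + e_5·(1) = 0
L: e_1·(0) + e_2·(0) + e_3·(2) + e_4·(2) + e_5·(2) = 0
T: e_1·(-3) + e_2·(0) + e_3·(-1) + e_4·(0) + e_5·(-2) = 0
Θ: e_1·(-1) + e_2·(1) + e_3·(0) + e_4·(0) + e_5·(0) = 0
Solving this homogeneous linear system for the smallest-integer solution (first nonzero entry positive) gives (1, 1, -1, 2, -1).

(1, 1, -1, 2, -1)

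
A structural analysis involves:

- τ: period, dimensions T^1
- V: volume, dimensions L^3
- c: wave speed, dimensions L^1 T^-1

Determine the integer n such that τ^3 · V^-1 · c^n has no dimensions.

Balance the L exponent: (1)·n from c, plus 3·(0) − (3) = -3 from the rest, must sum to zero.
n − 3 = 0, so n = 3.

3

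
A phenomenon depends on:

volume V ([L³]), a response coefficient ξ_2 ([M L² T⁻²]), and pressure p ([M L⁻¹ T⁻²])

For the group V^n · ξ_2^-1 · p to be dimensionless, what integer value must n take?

1

Balance the L exponent: (3)·n from V, plus −(2) + (-1) = -3 from the rest, must sum to zero.
3n − 3 = 0, so n = 1.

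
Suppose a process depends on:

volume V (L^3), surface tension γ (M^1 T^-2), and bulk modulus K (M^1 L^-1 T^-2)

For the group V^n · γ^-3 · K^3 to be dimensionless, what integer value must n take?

Balance the L exponent: (3)·n from V, plus −3·(0) + 3·(-1) = -3 from the rest, must sum to zero.
3n − 3 = 0, so n = 1.

1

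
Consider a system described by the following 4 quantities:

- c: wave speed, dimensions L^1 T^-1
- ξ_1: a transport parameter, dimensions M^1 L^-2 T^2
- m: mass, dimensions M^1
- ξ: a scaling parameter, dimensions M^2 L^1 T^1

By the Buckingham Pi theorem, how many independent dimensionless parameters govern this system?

1

There are 4 variables and 3 base dimensions (M, L, T).
The dimension matrix has rank 3.
Independent dimensionless groups: 4 − 3 = 1.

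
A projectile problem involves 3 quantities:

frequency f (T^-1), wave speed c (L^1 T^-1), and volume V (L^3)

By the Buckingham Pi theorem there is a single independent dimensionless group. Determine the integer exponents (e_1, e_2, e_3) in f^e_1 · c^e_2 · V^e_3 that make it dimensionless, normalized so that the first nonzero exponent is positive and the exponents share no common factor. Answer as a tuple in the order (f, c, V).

(3, -3, 1)

L: e_1·(0) + e_2·(1) + e_3·(3) = 0
T: e_1·(-1) + e_2·(-1) + e_3·(0) = 0
Solving this homogeneous linear system for the smallest-integer solution (first nonzero entry positive) gives (3, -3, 1).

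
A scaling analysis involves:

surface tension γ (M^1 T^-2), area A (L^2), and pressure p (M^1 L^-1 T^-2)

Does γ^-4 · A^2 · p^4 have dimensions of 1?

Sum the exponent of each base dimension across the product:
  M: −4·[γ]_M + 2·[A]_M + 4·[p]_M = −4·(1) + 2·(0) + 4·(1) = 0
  L: −4·[γ]_L + 2·[A]_L + 4·[p]_L = −4·(0) + 2·(2) + 4·(-1) = 0
  T: −4·[γ]_T + 2·[A]_T + 4·[p]_T = −4·(-2) + 2·(0) + 4·(-2) = 0
All base exponents vanish — dimensionless.

yes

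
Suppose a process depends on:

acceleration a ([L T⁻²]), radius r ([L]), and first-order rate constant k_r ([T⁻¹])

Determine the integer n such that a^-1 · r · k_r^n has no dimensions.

Balance the T exponent: (-1)·n from k_r, plus −(-2) + (0) = 2 from the rest, must sum to zero.
−n + 2 = 0, so n = 2.

2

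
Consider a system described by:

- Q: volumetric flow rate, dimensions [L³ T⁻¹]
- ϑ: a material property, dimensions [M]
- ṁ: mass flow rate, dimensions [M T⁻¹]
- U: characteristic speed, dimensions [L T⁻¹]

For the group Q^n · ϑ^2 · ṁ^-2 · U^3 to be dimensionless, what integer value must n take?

Balance the L exponent: (3)·n from Q, plus 2·(0) − 2·(0) + 3·(1) = 3 from the rest, must sum to zero.
3n + 3 = 0, so n = -1.

-1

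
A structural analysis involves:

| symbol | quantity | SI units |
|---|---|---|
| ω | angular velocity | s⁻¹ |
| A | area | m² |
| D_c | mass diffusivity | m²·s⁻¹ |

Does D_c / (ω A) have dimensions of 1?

Sum the exponent of each base dimension across the product:
  L: −[ω]_L − [A]_L + [D_c]_L = −(0) − (2) + (2) = 0
  T: −[ω]_T − [A]_T + [D_c]_T = −(-1) − (0) + (-1) = 0
All base exponents vanish — dimensionless.

yes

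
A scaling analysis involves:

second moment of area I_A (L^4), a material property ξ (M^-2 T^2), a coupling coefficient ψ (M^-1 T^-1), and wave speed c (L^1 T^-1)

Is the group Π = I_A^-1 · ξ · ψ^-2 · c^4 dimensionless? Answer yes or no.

Sum the exponent of each base dimension across the product:
  M: −[I_A]_M + [ξ]_M − 2·[ψ]_M + 4·[c]_M = −(0) + (-2) − 2·(-1) + 4·(0) = 0
  L: −[I_A]_L + [ξ]_L − 2·[ψ]_L + 4·[c]_L = −(4) + (0) − 2·(0) + 4·(1) = 0
  T: −[I_A]_T + [ξ]_T − 2·[ψ]_T + 4·[c]_T = −(0) + (2) − 2·(-1) + 4·(-1) = 0
All base exponents vanish — dimensionless.

yes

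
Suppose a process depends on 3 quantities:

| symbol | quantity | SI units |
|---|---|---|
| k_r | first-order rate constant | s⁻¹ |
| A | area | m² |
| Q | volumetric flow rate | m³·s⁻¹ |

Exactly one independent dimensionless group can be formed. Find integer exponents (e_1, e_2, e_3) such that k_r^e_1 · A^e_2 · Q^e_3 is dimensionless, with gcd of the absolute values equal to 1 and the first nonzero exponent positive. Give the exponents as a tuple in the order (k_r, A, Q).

(2, 3, -2)

L: e_1·(0) + e_2·(2) + e_3·(3) = 0
T: e_1·(-1) + e_2·(0) + e_3·(-1) = 0
Solving this homogeneous linear system for the smallest-integer solution (first nonzero entry positive) gives (2, 3, -2).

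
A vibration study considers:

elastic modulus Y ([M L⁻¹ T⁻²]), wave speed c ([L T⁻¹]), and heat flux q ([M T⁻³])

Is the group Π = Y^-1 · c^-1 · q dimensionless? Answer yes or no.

yes

Sum the exponent of each base dimension across the product:
  M: −[Y]_M − [c]_M + [q]_M = −(1) − (0) + (1) = 0
  L: −[Y]_L − [c]_L + [q]_L = −(-1) − (1) + (0) = 0
  T: −[Y]_T − [c]_T + [q]_T = −(-2) − (-1) + (-3) = 0
All base exponents vanish — dimensionless.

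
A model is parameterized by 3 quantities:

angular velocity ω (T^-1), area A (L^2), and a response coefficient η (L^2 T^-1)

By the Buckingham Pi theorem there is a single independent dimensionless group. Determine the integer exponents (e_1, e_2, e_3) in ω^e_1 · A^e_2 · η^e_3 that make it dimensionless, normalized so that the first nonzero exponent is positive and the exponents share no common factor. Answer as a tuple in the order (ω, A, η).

(1, 1, -1)

L: e_1·(0) + e_2·(2) + e_3·(2) = 0
T: e_1·(-1) + e_2·(0) + e_3·(-1) = 0
Solving this homogeneous linear system for the smallest-integer solution (first nonzero entry positive) gives (1, 1, -1).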